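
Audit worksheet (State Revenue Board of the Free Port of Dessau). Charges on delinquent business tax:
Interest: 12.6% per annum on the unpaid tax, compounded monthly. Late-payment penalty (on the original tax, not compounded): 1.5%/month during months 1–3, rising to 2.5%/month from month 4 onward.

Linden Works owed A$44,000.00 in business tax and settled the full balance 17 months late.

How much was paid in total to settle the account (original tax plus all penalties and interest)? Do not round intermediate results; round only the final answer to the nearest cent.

Penalty, months 1–3: 3 × 1.5% × A$44,000.00 = A$1,980.00
Penalty, months 4–17: 14 × 2.5% × A$44,000.00 = A$15,400.00
Interest (12.6%/yr ÷ 12 = 1.05%/month): A$44,000.00 × ((1 + 0.0105)^17 − 1) = A$8,549.6805…
Total = A$44,000.00 + A$17,380.0000 + A$8,549.6805… = A$69,929.68

A$69,929.68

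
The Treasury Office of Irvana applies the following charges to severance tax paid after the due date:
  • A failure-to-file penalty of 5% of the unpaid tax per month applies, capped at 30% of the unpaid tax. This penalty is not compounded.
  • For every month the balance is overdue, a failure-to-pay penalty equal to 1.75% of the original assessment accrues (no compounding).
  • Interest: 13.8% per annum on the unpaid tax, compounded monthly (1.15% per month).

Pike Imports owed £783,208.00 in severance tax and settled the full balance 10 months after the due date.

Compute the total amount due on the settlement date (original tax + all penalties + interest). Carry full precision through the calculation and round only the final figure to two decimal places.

Failure-to-file: 10 × 5% × £783,208.00 = £391,604.00, capped at 30% × £783,208.00 = £234,962.40
Failure-to-pay penalty = 1.75% × £783,208.00 × 10 mo = £137,061.40
Interest: £783,208.00 × ((1 + 0.0115)^10 − 1) = £783,208.00 × 0.1211375… = £94,875.8427…
Total = £783,208.00 + £372,023.8000 + £94,875.8427… = £1,250,107.64

£1,250,107.64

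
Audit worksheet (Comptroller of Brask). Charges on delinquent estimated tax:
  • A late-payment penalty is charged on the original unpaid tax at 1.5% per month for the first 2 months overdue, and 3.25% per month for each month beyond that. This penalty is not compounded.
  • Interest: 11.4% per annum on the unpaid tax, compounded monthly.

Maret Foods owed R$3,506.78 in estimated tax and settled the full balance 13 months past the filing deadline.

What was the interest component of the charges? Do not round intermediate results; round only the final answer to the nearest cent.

Interest (11.4%/yr ÷ 12 = 0.95%/month): R$3,506.78 × ((1 + 0.0095)^13 − 1) = R$458.6540…

R$458.65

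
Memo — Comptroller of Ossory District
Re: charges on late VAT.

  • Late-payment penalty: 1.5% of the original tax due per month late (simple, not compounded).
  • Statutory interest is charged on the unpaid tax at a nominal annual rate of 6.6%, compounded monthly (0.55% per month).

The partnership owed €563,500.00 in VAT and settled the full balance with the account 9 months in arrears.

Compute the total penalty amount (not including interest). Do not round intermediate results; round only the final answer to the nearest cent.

€76,072.50

Late-payment penalty: 9 × 1.5% × €563,500.00 = €76,072.50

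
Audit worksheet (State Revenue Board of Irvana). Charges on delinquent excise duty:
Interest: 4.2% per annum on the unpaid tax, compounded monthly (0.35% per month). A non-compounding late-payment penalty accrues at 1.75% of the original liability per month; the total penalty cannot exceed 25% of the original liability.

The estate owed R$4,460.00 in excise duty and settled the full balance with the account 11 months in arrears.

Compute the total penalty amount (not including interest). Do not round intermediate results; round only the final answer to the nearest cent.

R$858.55

Penalty: 11 × 1.75% × R$4,460.00 = R$858.55 (below the 25% cap of R$1,115.00)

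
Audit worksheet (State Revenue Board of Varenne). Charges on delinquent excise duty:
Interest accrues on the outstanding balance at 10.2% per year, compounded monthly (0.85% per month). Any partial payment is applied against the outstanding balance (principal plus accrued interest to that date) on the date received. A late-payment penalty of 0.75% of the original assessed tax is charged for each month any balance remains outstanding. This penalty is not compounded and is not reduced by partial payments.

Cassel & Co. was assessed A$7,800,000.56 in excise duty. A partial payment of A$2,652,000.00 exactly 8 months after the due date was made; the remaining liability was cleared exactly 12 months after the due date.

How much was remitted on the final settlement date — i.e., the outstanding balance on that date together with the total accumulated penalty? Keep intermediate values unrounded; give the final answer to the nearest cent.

Balance at month 8: A$7,800,000.5600 × (1 + 0.0085)^8 = A$8,346,451.1187…
After A$2,652,000.00 payment: A$8,346,451.1187… − A$2,652,000.00 = A$5,694,451.1187…
Balance at month 12: A$5,694,451.1187… × (1 + 0.0085)^4 = A$5,890,545.0194…
Penalty: 12 × 0.75% × A$7,800,000.56 = A$702,000.05…
Final settlement = outstanding balance + penalty = A$5,890,545.0194… + A$702,000.05… = A$6,592,545.07

A$6,592,545.07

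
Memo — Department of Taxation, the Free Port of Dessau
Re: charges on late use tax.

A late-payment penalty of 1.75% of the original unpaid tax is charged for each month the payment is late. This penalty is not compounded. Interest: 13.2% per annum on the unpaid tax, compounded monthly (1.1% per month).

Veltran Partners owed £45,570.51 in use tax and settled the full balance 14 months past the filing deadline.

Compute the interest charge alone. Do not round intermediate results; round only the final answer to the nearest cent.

£7,542.40

Interest: £45,570.51 × ((1 + 0.011)^14 − 1) = £45,570.51 × 0.1655105… = £7,542.3964…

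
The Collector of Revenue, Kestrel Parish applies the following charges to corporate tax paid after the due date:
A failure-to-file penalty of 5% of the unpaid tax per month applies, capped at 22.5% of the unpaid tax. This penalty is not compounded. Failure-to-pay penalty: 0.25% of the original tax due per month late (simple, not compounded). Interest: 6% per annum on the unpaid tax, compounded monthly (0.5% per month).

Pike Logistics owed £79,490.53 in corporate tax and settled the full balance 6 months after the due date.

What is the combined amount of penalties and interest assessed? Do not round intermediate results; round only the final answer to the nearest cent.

Failure-to-file: 6 × 5% × £79,490.53 = £23,847.16…, capped at 22.5% × £79,490.53 = £17,885.37…
Failure-to-pay penalty = 0.25% × £79,490.53 × 6 mo = £1,192.36…
Interest: £79,490.53 × ((1 + 0.005)^6 − 1) = £79,490.53 × 0.0303775… = £2,414.7243…
Penalties + interest = £19,077.7272 + £2,414.7243… = £21,492.45

£21,492.45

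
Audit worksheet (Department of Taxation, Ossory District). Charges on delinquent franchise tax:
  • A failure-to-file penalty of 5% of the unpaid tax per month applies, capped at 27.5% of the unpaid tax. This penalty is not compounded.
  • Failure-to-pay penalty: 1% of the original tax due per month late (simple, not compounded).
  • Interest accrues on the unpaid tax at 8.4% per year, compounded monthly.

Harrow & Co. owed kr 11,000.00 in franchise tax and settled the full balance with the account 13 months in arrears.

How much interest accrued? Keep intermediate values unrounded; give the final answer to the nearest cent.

Interest (8.4%/yr ÷ 12 = 0.7%/month): kr 11,000.00 × ((1 + 0.007)^13 − 1) = kr 1,044.1402…

kr 1,044.14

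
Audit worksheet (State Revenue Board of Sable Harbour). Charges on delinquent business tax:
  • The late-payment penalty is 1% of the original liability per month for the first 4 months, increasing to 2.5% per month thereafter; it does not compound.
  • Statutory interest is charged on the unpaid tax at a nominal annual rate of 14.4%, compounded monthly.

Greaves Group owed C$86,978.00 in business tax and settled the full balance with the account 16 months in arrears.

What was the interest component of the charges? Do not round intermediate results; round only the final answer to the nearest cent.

Interest (14.4%/yr ÷ 12 = 1.2%/month): C$86,978.00 × ((1 + 0.012)^16 − 1) = C$18,290.3019…

C$18,290.30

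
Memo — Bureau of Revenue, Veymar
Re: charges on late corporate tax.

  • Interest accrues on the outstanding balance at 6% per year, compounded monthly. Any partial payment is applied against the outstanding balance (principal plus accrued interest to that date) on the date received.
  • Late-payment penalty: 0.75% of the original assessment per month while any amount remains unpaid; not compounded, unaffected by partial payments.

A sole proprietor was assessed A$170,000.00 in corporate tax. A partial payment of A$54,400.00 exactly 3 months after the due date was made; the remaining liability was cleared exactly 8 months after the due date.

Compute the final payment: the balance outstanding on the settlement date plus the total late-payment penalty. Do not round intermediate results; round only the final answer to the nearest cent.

A$131,346.53

Monthly rate = 6% ÷ 12 = 0.5%
Balance at month 3: A$170,000.0000 × (1 + 0.005)^3 = A$172,562.7713…
After A$54,400.00 payment: A$172,562.7713… − A$54,400.00 = A$118,162.7713…
Balance at month 8: A$118,162.7713… × (1 + 0.005)^5 = A$121,146.5293…
Penalty: 8 × 0.75% × A$170,000.00 = A$10,200.00
Final settlement = outstanding balance + penalty = A$121,146.5293… + A$10,200.00 = A$131,346.53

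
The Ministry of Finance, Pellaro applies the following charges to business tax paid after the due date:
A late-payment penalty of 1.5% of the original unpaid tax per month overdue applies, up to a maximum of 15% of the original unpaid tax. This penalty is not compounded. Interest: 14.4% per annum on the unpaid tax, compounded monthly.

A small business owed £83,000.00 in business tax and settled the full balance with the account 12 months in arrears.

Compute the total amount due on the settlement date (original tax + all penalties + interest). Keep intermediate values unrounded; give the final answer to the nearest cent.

£108,223.25

Penalty (uncapped): 12 × 1.5% × £83,000.00 = £14,940.00; cap = 15% × £83,000.00 = £12,450.00 → penalty = £12,450.00
Interest (14.4%/yr ÷ 12 = 1.2%/month): £83,000.00 × ((1 + 0.012)^12 − 1) = £12,773.2538…
Total = £83,000.00 + £12,450.0000 + £12,773.2538… = £108,223.25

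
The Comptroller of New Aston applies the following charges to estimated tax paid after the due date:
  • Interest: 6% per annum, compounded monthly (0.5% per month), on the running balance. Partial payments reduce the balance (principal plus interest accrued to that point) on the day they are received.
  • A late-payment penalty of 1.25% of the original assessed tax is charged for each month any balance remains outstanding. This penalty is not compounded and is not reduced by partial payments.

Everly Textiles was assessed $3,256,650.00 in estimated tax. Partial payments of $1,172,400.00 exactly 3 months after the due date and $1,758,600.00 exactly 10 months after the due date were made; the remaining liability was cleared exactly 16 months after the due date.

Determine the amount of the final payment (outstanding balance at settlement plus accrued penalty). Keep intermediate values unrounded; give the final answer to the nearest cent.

$1,115,557.15

Balance at month 3: $3,256,650.0000 × (1 + 0.005)^3 = $3,305,744.4058…
After $1,172,400.00 payment: $3,305,744.4058… − $1,172,400.00 = $2,133,344.4058…
Balance at month 10: $2,133,344.4058… × (1 + 0.005)^7 = $2,209,140.8460…
After $1,758,600.00 payment: $2,209,140.8460… − $1,758,600.00 = $450,540.8460…
Balance at month 16: $450,540.8460… × (1 + 0.005)^6 = $464,227.1548…
Penalty: 16 × 1.25% × $3,256,650.00 = $651,330.00
Final settlement = outstanding balance + penalty = $464,227.1548… + $651,330.00 = $1,115,557.15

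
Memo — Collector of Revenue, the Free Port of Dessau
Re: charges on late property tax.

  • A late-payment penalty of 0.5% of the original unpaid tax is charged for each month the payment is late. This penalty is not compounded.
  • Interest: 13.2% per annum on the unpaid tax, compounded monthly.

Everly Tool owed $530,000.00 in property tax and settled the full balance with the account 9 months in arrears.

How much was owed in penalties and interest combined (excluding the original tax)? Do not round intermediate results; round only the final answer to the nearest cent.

Late-payment penalty = 0.5% × $530,000.00 × 9 mo = $23,850.00
Interest (13.2%/yr ÷ 12 = 1.1%/month): $530,000.00 × ((1 + 0.011)^9 − 1) = $54,838.9247…
Penalties + interest = $23,850.0000 + $54,838.9247… = $78,688.92

$78,688.92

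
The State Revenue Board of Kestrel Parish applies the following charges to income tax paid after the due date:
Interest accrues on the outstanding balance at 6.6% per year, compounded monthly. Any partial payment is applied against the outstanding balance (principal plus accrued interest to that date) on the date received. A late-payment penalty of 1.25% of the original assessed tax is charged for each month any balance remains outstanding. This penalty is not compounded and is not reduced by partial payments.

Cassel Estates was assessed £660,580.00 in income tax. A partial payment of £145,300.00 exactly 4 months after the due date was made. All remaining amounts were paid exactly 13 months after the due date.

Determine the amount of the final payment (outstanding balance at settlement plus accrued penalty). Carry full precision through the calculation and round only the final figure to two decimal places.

£664,093.60

Monthly rate = 6.6% ÷ 12 = 0.55%
Balance at month 4: £660,580.0000 × (1 + 0.0055)^4 = £675,233.0955…
After £145,300.00 payment: £675,233.0955… − £145,300.00 = £529,933.0955…
Balance at month 13: £529,933.0955… × (1 + 0.0055)^9 = £556,749.3484…
Penalty: 13 × 1.25% × £660,580.00 = £107,344.25
Final settlement = outstanding balance + penalty = £556,749.3484… + £107,344.25 = £664,093.60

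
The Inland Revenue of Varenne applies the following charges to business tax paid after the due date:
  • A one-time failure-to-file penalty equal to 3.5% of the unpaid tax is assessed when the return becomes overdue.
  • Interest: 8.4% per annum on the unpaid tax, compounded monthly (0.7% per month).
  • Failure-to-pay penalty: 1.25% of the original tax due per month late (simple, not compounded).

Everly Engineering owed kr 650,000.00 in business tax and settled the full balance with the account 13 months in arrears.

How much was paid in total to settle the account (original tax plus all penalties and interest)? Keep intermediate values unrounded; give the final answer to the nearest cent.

kr 840,074.19

Failure-to-file penalty: 3.5% × kr 650,000.00 = kr 22,750.00
Failure-to-pay penalty: 13 × 1.25% × kr 650,000.00 = kr 105,625.00
Interest: kr 650,000.00 × ((1 + 0.007)^13 − 1) = kr 650,000.00 × 0.0949218… = kr 61,699.1938…
Total = kr 650,000.00 + kr 128,375.0000 + kr 61,699.1938… = kr 840,074.19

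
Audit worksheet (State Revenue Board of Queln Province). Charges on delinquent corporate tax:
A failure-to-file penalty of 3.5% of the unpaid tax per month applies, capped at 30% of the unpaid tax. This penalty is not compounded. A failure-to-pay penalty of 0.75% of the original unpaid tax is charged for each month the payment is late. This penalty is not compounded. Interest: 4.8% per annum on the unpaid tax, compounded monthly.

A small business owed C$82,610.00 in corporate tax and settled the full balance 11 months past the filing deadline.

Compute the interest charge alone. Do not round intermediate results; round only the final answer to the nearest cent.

Interest (4.8%/yr ÷ 12 = 0.4%/month): C$82,610.00 × ((1 + 0.004)^11 − 1) = C$3,708.4162…

C$3,708.42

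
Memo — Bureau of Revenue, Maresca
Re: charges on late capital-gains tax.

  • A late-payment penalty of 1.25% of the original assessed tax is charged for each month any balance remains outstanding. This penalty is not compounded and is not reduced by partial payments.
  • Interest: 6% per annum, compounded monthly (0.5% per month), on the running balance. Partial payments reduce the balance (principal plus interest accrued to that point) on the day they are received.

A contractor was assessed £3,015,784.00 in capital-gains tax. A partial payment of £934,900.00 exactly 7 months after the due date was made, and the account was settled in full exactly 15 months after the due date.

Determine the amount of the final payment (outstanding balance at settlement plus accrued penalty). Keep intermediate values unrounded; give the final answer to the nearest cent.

£2,842,560.84

Balance at month 7: £3,015,784.0000 × (1 + 0.005)^7 = £3,122,932.9868…
After £934,900.00 payment: £3,122,932.9868… − £934,900.00 = £2,188,032.9868…
Balance at month 15: £2,188,032.9868… × (1 + 0.005)^8 = £2,277,101.3417…
Penalty: 15 × 1.25% × £3,015,784.00 = £565,459.50
Final settlement = outstanding balance + penalty = £2,277,101.3417… + £565,459.50 = £2,842,560.84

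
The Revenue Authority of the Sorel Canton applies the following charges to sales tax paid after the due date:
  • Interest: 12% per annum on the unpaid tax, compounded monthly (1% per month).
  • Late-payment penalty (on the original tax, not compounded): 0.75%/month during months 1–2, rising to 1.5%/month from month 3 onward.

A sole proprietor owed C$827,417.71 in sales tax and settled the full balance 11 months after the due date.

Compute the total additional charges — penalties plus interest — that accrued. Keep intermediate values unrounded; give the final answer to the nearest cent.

C$219,818.70

Penalty, months 1–2: 2 × 0.75% × C$827,417.71 = C$12,411.27…
Penalty, months 3–11: 9 × 1.5% × C$827,417.71 = C$111,701.39…
Interest: C$827,417.71 × ((1 + 0.01)^11 − 1) = C$827,417.71 × 0.1156683… = C$95,706.0385…
Penalties + interest = C$124,112.6565 + C$95,706.0385… = C$219,818.70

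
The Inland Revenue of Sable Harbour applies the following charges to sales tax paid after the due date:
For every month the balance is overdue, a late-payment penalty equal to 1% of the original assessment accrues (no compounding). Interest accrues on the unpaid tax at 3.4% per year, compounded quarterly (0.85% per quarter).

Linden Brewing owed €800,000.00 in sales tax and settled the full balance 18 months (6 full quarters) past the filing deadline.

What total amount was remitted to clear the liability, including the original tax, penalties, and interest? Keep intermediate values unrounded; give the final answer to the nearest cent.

Late-payment penalty = 1% × €800,000.00 × 18 mo = €144,000.00
Interest: €800,000.00 × ((1 + 0.0085)^6 − 1) = €800,000.00 × 0.0520961… = €41,676.8889…
Total = €800,000.00 + €144,000.0000 + €41,676.8889… = €985,676.89

€985,676.89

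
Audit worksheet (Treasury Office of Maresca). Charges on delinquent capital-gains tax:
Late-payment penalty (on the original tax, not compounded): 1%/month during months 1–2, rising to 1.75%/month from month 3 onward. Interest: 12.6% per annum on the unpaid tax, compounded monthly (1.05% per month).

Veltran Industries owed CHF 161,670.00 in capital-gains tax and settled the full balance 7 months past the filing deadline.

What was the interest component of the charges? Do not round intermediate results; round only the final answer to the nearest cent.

CHF 12,263.67

Interest: CHF 161,670.00 × ((1 + 0.0105)^7 − 1) = CHF 161,670.00 × 0.0758562… = CHF 12,263.6710…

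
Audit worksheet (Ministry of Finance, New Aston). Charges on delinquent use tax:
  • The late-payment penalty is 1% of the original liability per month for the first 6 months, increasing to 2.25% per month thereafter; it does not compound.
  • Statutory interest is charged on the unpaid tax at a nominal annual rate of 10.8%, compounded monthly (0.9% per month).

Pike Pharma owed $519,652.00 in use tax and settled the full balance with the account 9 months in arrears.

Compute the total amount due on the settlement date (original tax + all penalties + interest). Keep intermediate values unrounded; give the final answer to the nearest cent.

$629,547.00

Penalty, months 1–6: 6 × 1% × $519,652.00 = $31,179.12
Penalty, months 7–9: 3 × 2.25% × $519,652.00 = $35,076.51
Interest: $519,652.00 × ((1 + 0.009)^9 − 1) = $519,652.00 × 0.0839781… = $43,639.3721…
Total = $519,652.00 + $66,255.6300 + $43,639.3721… = $629,547.00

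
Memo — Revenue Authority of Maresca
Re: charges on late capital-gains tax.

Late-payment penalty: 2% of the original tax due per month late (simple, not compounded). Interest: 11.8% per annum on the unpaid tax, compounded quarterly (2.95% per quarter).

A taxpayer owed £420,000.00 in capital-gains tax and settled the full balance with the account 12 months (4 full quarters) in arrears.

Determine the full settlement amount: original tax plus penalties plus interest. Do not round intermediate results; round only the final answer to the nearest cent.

Late-payment penalty = 2% × £420,000.00 × 12 mo = £100,800.00
Interest: £420,000.00 × ((1 + 0.0295)^4 − 1) = £420,000.00 × 0.1233249… = £51,796.4777…
Total = £420,000.00 + £100,800.0000 + £51,796.4777… = £572,596.48

£572,596.48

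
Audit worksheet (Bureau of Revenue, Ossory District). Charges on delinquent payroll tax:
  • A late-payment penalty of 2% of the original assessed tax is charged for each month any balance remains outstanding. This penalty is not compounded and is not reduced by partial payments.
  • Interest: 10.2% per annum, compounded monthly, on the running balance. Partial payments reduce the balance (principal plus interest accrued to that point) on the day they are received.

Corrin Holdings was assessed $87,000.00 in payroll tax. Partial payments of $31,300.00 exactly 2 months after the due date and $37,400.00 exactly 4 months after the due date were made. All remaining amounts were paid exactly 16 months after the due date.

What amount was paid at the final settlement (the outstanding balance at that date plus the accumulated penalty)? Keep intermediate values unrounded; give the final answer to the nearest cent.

Monthly rate = 10.2% ÷ 12 = 0.85%
Balance at month 2: $87,000.0000 × (1 + 0.0085)^2 = $88,485.2858…
After $31,300.00 payment: $88,485.2858… − $31,300.00 = $57,185.2858…
Balance at month 4: $57,185.2858… × (1 + 0.0085)^2 = $58,161.5672…
After $37,400.00 payment: $58,161.5672… − $37,400.00 = $20,761.5672…
Balance at month 16: $20,761.5672… × (1 + 0.0085)^12 = $22,981.1081…
Penalty: 16 × 2% × $87,000.00 = $27,840.00
Final settlement = outstanding balance + penalty = $22,981.1081… + $27,840.00 = $50,821.11

$50,821.11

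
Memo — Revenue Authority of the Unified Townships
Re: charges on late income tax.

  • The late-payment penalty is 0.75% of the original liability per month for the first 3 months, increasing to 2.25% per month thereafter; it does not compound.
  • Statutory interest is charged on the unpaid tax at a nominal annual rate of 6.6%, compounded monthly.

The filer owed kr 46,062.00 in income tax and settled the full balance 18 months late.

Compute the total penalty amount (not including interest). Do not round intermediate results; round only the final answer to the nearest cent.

Penalty, months 1–3: 3 × 0.75% × kr 46,062.00 = kr 1,036.40…
Penalty, months 4–18: 15 × 2.25% × kr 46,062.00 = kr 15,545.93…
Total penalty = kr 1,036.40… + kr 15,545.93… = kr 16,582.32

kr 16,582.32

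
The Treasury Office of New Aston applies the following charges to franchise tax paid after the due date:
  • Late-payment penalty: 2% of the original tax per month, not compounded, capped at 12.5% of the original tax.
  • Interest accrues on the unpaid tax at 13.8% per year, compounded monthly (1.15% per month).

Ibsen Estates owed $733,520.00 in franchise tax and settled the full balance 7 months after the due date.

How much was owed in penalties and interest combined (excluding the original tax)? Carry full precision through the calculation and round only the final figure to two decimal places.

$152,815.03

Penalty (uncapped): 7 × 2% × $733,520.00 = $102,692.80; cap = 12.5% × $733,520.00 = $91,690.00 → penalty = $91,690.00
Interest: $733,520.00 × ((1 + 0.0115)^7 − 1) = $733,520.00 × 0.0833311… = $61,125.0263…
Penalties + interest = $91,690.0000 + $61,125.0263… = $152,815.03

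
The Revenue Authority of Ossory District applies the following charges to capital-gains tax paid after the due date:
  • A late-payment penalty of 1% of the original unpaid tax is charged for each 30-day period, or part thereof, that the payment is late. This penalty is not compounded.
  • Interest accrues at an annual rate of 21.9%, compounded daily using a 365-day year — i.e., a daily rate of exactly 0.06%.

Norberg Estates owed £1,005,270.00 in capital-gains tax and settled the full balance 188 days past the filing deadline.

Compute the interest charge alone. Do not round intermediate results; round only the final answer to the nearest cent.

Interest: £1,005,270.00 × ((1 + 0.0006)^188 − 1) = £1,005,270.00 × 0.11937016… = £119,999.2447…

£119,999.24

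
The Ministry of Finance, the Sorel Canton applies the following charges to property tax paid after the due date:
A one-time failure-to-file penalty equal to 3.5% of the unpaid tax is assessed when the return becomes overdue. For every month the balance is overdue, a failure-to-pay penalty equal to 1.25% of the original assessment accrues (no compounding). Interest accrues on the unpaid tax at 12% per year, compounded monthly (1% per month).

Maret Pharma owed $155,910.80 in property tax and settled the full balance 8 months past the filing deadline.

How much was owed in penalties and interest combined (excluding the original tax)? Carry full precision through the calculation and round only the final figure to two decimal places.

$33,966.21

Failure-to-file penalty: 3.5% × $155,910.80 = $5,456.88…
Failure-to-pay penalty = 1.25% × $155,910.80 × 8 mo = $15,591.08
Interest: $155,910.80 × ((1 + 0.01)^8 − 1) = $155,910.80 × 0.0828567… = $12,918.2553…
Penalties + interest = $21,047.9580 + $12,918.2553… = $33,966.21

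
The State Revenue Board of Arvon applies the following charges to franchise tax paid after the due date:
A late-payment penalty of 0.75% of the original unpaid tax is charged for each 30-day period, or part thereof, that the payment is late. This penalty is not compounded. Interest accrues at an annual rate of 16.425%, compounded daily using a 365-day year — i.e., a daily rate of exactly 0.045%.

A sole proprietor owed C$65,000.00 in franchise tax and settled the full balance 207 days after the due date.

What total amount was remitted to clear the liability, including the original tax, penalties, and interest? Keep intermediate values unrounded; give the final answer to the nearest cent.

C$74,756.72

Penalty periods: ⌈207/30⌉ = 7; penalty = 7 × 0.75% × C$65,000.00 = C$3,412.50
Interest: C$65,000.00 × ((1 + 0.00045)^207 − 1) = C$65,000.00 × 0.09760337… = C$6,344.2190…
Total = C$65,000.00 + C$3,412.5000 + C$6,344.2190… = C$74,756.72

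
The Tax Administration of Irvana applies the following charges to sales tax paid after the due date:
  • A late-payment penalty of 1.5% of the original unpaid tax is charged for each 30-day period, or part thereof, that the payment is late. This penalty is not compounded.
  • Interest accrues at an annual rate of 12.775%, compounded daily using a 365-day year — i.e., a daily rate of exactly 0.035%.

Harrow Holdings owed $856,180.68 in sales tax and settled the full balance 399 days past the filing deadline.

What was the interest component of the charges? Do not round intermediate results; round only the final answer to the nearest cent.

$128,292.83

Interest: $856,180.68 × ((1 + 0.00035)^399 − 1) = $856,180.68 × 0.14984318… = $128,292.8349…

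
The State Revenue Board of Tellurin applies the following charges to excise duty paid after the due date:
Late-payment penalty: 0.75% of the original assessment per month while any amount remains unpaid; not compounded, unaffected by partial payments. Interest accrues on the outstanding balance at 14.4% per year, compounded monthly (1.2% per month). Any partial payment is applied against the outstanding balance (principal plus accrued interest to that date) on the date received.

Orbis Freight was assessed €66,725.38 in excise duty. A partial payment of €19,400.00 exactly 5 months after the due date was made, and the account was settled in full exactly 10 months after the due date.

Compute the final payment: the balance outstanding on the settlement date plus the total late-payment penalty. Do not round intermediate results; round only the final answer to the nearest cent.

€59,591.07

Balance at month 5: €66,725.3800 × (1 + 0.012)^5 = €70,826.1473…
After €19,400.00 payment: €70,826.1473… − €19,400.00 = €51,426.1473…
Balance at month 10: €51,426.1473… × (1 + 0.012)^5 = €54,586.6638…
Penalty: 10 × 0.75% × €66,725.38 = €5,004.40…
Final settlement = outstanding balance + penalty = €54,586.6638… + €5,004.40… = €59,591.07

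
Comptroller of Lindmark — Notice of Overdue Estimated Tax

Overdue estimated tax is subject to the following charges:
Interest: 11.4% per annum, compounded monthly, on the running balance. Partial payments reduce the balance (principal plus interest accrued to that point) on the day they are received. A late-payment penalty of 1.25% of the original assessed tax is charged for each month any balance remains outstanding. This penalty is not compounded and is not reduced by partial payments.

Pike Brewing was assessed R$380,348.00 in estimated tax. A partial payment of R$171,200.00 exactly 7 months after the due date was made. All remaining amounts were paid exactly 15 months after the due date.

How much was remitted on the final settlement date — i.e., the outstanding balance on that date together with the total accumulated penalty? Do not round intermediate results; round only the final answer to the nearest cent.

R$324,967.67

Monthly rate = 11.4% ÷ 12 = 0.95%
Balance at month 7: R$380,348.0000 × (1 + 0.0095)^7 = R$406,373.5191…
After R$171,200.00 payment: R$406,373.5191… − R$171,200.00 = R$235,173.5191…
Balance at month 15: R$235,173.5191… × (1 + 0.0095)^8 = R$253,652.4166…
Penalty: 15 × 1.25% × R$380,348.00 = R$71,315.25
Final settlement = outstanding balance + penalty = R$253,652.4166… + R$71,315.25 = R$324,967.67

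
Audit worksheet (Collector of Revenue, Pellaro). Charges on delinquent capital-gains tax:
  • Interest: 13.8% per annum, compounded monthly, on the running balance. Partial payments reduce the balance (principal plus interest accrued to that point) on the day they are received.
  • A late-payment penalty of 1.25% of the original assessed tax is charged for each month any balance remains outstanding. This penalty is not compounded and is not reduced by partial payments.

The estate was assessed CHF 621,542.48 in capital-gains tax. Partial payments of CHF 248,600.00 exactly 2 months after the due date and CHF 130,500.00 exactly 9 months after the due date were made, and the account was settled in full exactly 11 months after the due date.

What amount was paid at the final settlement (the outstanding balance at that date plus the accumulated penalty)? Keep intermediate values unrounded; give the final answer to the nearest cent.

Monthly rate = 13.8% ÷ 12 = 1.15%
Balance at month 2: CHF 621,542.4800 × (1 + 0.0115)^2 = CHF 635,920.1560…
After CHF 248,600.00 payment: CHF 635,920.1560… − CHF 248,600.00 = CHF 387,320.1560…
Balance at month 9: CHF 387,320.1560… × (1 + 0.0115)^7 = CHF 419,595.9695…
After CHF 130,500.00 payment: CHF 419,595.9695… − CHF 130,500.00 = CHF 289,095.9695…
Balance at month 11: CHF 289,095.9695… × (1 + 0.0115)^2 = CHF 295,783.4098…
Penalty: 11 × 1.25% × CHF 621,542.48 = CHF 85,462.09…
Final settlement = outstanding balance + penalty = CHF 295,783.4098… + CHF 85,462.09… = CHF 381,245.50

CHF 381,245.50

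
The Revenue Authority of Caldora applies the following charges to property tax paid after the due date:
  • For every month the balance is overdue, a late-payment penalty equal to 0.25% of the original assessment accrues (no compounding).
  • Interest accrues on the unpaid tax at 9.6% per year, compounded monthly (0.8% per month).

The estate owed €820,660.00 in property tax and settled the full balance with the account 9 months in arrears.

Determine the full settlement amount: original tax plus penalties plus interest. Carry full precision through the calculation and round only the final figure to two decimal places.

Late-payment penalty = 0.25% × €820,660.00 × 9 mo = €18,464.85
Interest: €820,660.00 × ((1 + 0.008)^9 − 1) = €820,660.00 × 0.0743475… = €61,014.0425…
Total = €820,660.00 + €18,464.8500 + €61,014.0425… = €900,138.89

€900,138.89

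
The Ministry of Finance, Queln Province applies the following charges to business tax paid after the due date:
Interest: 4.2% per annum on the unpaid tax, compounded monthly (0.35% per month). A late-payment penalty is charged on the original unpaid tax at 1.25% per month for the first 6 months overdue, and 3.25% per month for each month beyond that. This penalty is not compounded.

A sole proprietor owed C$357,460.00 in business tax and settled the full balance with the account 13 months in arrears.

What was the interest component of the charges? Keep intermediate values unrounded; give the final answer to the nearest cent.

Interest: C$357,460.00 × ((1 + 0.0035)^13 − 1) = C$357,460.00 × 0.0464679… = C$16,610.4049…

C$16,610.40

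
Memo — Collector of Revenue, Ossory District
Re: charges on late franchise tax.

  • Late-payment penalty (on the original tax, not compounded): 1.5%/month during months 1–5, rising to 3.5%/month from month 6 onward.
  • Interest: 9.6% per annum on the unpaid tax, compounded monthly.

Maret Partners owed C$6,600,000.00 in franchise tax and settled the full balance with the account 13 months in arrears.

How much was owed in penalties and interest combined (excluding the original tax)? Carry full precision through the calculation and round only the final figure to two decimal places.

Penalty, months 1–5: 5 × 1.5% × C$6,600,000.00 = C$495,000.00
Penalty, months 6–13: 8 × 3.5% × C$6,600,000.00 = C$1,848,000.00
Interest (9.6%/yr ÷ 12 = 0.8%/month): C$6,600,000.00 × ((1 + 0.008)^13 − 1) = C$720,333.2616…
Penalties + interest = C$2,343,000.0000 + C$720,333.2616… = C$3,063,333.26

C$3,063,333.26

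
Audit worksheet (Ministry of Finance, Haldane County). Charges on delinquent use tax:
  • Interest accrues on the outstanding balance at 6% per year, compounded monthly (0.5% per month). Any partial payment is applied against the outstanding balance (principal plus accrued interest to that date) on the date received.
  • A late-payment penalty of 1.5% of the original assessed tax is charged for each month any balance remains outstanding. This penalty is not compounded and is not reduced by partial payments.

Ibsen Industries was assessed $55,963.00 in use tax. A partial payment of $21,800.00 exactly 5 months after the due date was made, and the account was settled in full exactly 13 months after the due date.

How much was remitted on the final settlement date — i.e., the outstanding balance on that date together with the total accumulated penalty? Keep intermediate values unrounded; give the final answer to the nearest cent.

$47,937.12

Balance at month 5: $55,963.0000 × (1 + 0.005)^5 = $57,376.1359…
After $21,800.00 payment: $57,376.1359… − $21,800.00 = $35,576.1359…
Balance at month 13: $35,576.1359… × (1 + 0.005)^8 = $37,024.3352…
Penalty: 13 × 1.5% × $55,963.00 = $10,912.79…
Final settlement = outstanding balance + penalty = $37,024.3352… + $10,912.79… = $47,937.12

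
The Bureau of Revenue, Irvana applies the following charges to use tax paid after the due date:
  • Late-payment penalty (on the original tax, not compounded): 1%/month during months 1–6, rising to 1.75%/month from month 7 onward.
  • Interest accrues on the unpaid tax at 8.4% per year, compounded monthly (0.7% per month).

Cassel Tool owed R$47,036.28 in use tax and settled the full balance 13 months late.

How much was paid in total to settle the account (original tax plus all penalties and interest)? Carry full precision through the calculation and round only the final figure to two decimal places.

R$60,085.17

Penalty, months 1–6: 6 × 1% × R$47,036.28 = R$2,822.18…
Penalty, months 7–13: 7 × 1.75% × R$47,036.28 = R$5,761.94…
Interest: R$47,036.28 × ((1 + 0.007)^13 − 1) = R$47,036.28 × 0.0949218… = R$4,464.7701…
Total = R$47,036.28 + R$8,584.1211 + R$4,464.7701… = R$60,085.17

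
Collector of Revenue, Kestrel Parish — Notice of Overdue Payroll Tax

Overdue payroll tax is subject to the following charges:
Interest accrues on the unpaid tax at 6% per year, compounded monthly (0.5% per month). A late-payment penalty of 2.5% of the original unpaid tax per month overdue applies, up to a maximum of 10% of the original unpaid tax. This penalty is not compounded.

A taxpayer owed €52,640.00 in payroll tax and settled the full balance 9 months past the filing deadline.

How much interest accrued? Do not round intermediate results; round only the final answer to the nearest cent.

Interest: €52,640.00 × ((1 + 0.005)^9 − 1) = €52,640.00 × 0.0459106… = €2,416.7329…

€2,416.73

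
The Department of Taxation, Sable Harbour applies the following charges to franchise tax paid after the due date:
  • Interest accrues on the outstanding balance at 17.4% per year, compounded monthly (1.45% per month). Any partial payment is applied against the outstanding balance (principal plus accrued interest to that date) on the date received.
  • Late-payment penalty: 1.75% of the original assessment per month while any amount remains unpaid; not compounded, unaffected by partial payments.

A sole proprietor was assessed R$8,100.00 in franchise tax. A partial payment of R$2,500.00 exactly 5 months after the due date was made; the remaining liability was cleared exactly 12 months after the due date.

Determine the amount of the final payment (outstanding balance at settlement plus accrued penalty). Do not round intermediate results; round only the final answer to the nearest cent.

Balance at month 5: R$8,100.0000 × (1 + 0.0145)^5 = R$8,704.5290…
After R$2,500.00 payment: R$8,704.5290… − R$2,500.00 = R$6,204.5290…
Balance at month 12: R$6,204.5290… × (1 + 0.0145)^7 = R$6,862.3549…
Penalty: 12 × 1.75% × R$8,100.00 = R$1,701.00
Final settlement = outstanding balance + penalty = R$6,862.3549… + R$1,701.00 = R$8,563.35

R$8,563.35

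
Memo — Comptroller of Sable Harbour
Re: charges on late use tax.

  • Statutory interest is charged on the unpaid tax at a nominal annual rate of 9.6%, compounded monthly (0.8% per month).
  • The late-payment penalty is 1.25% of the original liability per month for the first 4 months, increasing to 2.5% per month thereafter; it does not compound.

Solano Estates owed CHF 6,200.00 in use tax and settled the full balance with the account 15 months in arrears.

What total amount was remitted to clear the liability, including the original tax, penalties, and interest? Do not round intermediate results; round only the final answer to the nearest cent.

CHF 9,002.14

Penalty, months 1–4: 4 × 1.25% × CHF 6,200.00 = CHF 310.00
Penalty, months 5–15: 11 × 2.5% × CHF 6,200.00 = CHF 1,705.00
Interest: CHF 6,200.00 × ((1 + 0.008)^15 − 1) = CHF 6,200.00 × 0.1269587… = CHF 787.1436…
Total = CHF 6,200.00 + CHF 2,015.0000 + CHF 787.1436… = CHF 9,002.14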